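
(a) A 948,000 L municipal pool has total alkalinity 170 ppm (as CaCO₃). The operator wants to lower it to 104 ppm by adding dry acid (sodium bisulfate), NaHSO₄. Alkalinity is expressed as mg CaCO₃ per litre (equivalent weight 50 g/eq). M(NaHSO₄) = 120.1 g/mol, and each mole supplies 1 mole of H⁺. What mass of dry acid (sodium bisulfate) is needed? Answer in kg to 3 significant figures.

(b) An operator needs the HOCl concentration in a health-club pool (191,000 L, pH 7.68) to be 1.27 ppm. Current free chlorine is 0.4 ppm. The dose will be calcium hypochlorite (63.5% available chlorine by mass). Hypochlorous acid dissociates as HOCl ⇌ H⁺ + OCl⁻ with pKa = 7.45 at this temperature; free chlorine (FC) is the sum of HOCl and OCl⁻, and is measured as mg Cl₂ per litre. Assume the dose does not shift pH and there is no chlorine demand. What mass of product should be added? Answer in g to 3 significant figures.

(a) Alkalinity to neutralize: (170 − 104) = 66 mg/L as CaCO₃ × 948,000 L = 62,570 g as CaCO₃.
(a) Equivalents of H⁺ required: 62,570 ÷ 50 g/eq = 1251 eq = 1251 mol NaHSO₄.
(a) Mass of NaHSO₄: 1251 × 120.1 = 150,300 g.

(b) [OCl⁻]/[HOCl] = 10^(pH − pKa) = 10^(7.68 − 7.45) = 1.698; fraction as HOCl = 1/(1 + 1.698) = 0.3706.
(b) Free chlorine required for 1.27 ppm HOCl: 1.27 / 0.3706 = 3.427 ppm.
(b) FC to add: 3.427 − 0.4 = 3.027 mg/L as Cl₂.
(b) Cl₂ equivalent: 3.027 mg/L × 191,000 L = 578.1 g.
(b) Product at 63.5% available Cl: 578.1 / 0.635 = 910.4 g.

(a) 150 kg; (b) 910 g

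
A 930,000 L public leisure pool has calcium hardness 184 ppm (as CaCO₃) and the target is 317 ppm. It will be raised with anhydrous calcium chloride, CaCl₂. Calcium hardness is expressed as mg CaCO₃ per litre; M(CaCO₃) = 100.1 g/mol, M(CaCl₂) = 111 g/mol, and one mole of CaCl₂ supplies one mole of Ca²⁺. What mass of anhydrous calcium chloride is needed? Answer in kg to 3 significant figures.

Hardness to add: (317 − 184) = 133 mg/L as CaCO₃ × 930,000 L = 123,700 g as CaCO₃.
Moles of Ca²⁺ (1 mol Ca²⁺ ≡ 1 mol CaCO₃): 123,700 / 100.1 g/mol = 1236 mol.
Mass of CaCl₂: 1236 × 111 = 137,200 g.

137 kg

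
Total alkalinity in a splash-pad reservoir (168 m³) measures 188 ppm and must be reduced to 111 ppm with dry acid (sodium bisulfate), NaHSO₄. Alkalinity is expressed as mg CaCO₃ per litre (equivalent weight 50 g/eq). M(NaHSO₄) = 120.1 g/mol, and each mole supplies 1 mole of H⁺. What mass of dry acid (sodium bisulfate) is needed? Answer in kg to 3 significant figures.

31.1 kg

Volume: 168 m³ = 168,000 L.
Alkalinity to neutralize: (188 − 111) = 77 mg/L as CaCO₃ × 168,000 L = 12,940 g as CaCO₃.
Equivalents of H⁺ required: 12,940 ÷ 50 g/eq = 258.7 eq = 258.7 mol NaHSO₄.
Mass of NaHSO₄: 258.7 × 120.1 = 31,070 g.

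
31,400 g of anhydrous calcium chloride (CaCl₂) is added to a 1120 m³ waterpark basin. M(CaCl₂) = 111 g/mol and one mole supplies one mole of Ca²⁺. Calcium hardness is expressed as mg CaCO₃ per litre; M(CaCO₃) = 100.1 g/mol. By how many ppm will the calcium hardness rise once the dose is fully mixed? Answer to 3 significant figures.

25.3 ppm

Volume: 1120 m³ = 1,120,000 L.
Moles of Ca²⁺: 31,400 g ÷ 111 g/mol = 282.9 mol.
As CaCO₃: 282.9 mol × 100.1 g/mol = 28,320 g.
Rise: 28,320 g / 1,120,000 L × 1000 = 25.28 mg/L.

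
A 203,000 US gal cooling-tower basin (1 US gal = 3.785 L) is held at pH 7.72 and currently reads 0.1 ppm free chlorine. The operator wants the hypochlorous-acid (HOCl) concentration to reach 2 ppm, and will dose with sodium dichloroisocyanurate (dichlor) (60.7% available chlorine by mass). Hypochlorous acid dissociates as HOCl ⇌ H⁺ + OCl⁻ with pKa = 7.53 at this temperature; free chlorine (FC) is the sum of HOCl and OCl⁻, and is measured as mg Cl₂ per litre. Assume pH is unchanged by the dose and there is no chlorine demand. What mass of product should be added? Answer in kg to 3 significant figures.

6.33 kg

Volume: 203,000 US gal × 3.785 L/gal = 768,355 L.
[OCl⁻]/[HOCl] = 10^(pH − pKa) = 10^(7.72 − 7.53) = 1.549; fraction as HOCl = 1/(1 + 1.549) = 0.3923.
Free chlorine required for 2 ppm HOCl: 2 / 0.3923 = 5.098 ppm.
FC to add: 5.098 − 0.1 = 4.998 mg/L as Cl₂.
Cl₂ equivalent: 4.998 mg/L × 768,355 L = 3840 g.
Product at 60.7% available Cl: 3840 / 0.607 = 6326 g.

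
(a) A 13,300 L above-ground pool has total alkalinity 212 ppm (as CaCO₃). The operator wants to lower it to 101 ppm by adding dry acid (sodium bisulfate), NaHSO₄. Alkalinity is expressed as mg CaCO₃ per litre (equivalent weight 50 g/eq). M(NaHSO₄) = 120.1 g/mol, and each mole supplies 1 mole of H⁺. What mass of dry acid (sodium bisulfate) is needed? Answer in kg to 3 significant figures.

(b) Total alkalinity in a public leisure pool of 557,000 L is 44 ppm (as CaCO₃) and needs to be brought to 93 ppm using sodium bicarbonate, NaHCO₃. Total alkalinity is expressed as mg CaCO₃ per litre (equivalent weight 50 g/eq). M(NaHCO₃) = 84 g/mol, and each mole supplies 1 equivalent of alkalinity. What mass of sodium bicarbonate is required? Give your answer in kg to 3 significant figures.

(a) 3.55 kg; (b) 45.9 kg

(a) Alkalinity to neutralize: (212 − 101) = 111 mg/L as CaCO₃ × 13,300 L = 1476 g as CaCO₃.
(a) Equivalents of H⁺ required: 1476 ÷ 50 g/eq = 29.53 eq = 29.53 mol NaHSO₄.
(a) Mass of NaHSO₄: 29.53 × 120.1 = 3546 g.

(b) Alkalinity to add: (93 − 44) = 49 mg/L as CaCO₃ × 557,000 L = 27,290 g as CaCO₃.
(b) Equivalents: 27,290 g ÷ 50 g/eq = 545.9 eq.
(b) NaHCO₃ supplies 1 eq per mole → 545.9 mol.
(b) Mass: 545.9 mol × 84 g/mol = 45,850 g.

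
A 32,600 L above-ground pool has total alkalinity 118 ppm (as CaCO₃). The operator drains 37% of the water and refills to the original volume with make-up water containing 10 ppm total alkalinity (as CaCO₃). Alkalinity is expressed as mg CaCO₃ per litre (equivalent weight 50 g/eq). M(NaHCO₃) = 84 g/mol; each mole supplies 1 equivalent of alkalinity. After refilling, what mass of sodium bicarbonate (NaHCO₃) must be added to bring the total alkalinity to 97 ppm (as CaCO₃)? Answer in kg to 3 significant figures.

1.04 kg

After draining 37% and refilling: 118 × 0.63 + 10 × 0.37 = 78.04 ppm.
Deficit to target: 97 − 78.04 = 18.96 mg/L.
As CaCO₃: 18.96 mg/L × 32,600 L = 618.1 g; ÷ 50 g/eq ÷ 1 = 12.36 mol NaHCO₃.
Mass: 12.36 × 84 = 1038 g.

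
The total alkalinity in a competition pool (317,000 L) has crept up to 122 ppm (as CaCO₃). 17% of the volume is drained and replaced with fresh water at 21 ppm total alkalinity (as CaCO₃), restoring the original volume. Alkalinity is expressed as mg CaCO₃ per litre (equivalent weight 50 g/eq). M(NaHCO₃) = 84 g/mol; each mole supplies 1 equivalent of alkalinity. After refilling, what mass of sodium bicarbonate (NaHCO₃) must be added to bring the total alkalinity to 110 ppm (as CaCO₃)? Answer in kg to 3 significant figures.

After draining 17% and refilling: 122 × 0.83 + 21 × 0.17 = 104.83 ppm.
Deficit to target: 110 − 104.83 = 5.17 mg/L.
As CaCO₃: 5.17 mg/L × 317,000 L = 1639 g; ÷ 50 g/eq ÷ 1 = 32.78 mol NaHCO₃.
Mass: 32.78 × 84 = 2753 g.

2.75 kg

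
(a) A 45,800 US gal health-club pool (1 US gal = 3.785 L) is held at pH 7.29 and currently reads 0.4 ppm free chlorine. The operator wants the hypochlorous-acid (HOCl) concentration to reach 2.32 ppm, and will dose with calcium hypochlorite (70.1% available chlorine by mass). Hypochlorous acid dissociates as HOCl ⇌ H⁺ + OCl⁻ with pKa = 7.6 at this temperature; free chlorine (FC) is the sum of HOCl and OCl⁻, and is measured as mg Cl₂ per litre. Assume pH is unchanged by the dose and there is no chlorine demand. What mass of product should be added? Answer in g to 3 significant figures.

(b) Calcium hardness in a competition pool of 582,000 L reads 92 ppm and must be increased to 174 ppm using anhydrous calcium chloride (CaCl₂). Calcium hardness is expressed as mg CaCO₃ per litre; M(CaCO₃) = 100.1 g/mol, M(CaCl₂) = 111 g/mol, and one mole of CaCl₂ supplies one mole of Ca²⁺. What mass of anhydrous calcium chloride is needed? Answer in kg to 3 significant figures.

(a) 756 g; (b) 52.9 kg

(a) Volume: 45,800 US gal × 3.785 L/gal = 173,353 L.
(a) [OCl⁻]/[HOCl] = 10^(pH − pKa) = 10^(7.29 − 7.6) = 0.4898; fraction as HOCl = 1/(1 + 0.4898) = 0.6712.
(a) Free chlorine required for 2.32 ppm HOCl: 2.32 / 0.6712 = 3.456 ppm.
(a) FC to add: 3.456 − 0.4 = 3.056 mg/L as Cl₂.
(a) Cl₂ equivalent: 3.056 mg/L × 173,353 L = 529.8 g.
(a) Product at 70.1% available Cl: 529.8 / 0.701 = 755.8 g.

(b) Hardness to add: (174 − 92) = 82 mg/L as CaCO₃ × 582,000 L = 47,720 g as CaCO₃.
(b) Moles of Ca²⁺ (1 mol Ca²⁺ ≡ 1 mol CaCO₃): 47,720 / 100.1 g/mol = 476.8 mol.
(b) Mass of CaCl₂: 476.8 × 111 = 52,920 g.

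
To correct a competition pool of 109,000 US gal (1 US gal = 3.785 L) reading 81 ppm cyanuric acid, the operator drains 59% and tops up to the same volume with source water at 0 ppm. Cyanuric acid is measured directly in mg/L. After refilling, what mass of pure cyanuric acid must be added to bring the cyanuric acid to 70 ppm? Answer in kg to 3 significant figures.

Volume: 109,000 US gal × 3.785 L/gal = 412,565 L.
After draining 59% and refilling: 81 × 0.41 + 0 × 0.59 = 33.21 ppm.
Deficit to target: 70 − 33.21 = 36.79 mg/L.
Mass: 36.79 mg/L × 412,565 L = 15,180 g cyanuric acid.

15.2 kg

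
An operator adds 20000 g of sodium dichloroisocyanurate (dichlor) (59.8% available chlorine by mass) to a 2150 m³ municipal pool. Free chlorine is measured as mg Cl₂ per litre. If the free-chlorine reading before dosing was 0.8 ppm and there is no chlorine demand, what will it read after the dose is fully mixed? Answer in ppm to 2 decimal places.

Volume: 2150 m³ = 2,150,000 L.
Available chlorine delivered: 20,000 g × 0.598 = 11,960 g as Cl₂.
Concentration rise: 11,960 g / 2,150,000 L = 5.563 mg/L = 5.56 ppm.
Final FC: 0.8 + 5.56 = 6.36 ppm.

6.36 ppm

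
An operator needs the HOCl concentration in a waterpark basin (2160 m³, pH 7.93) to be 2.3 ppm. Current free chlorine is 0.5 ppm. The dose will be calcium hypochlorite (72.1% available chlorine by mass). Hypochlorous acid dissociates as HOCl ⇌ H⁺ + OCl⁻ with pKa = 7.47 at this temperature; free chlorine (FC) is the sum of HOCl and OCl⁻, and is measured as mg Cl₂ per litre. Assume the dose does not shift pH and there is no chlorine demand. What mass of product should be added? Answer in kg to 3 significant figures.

Volume: 2160 m³ = 2,160,000 L.
[OCl⁻]/[HOCl] = 10^(pH − pKa) = 10^(7.93 − 7.47) = 2.884; fraction as HOCl = 1/(1 + 2.884) = 0.2575.
Free chlorine required for 2.3 ppm HOCl: 2.3 / 0.2575 = 8.933 ppm.
FC to add: 8.933 − 0.5 = 8.433 mg/L as Cl₂.
Cl₂ equivalent: 8.433 mg/L × 2,160,000 L = 18,220 g.
Product at 72.1% available Cl: 18,220 / 0.721 = 25,260 g.

25.3 kg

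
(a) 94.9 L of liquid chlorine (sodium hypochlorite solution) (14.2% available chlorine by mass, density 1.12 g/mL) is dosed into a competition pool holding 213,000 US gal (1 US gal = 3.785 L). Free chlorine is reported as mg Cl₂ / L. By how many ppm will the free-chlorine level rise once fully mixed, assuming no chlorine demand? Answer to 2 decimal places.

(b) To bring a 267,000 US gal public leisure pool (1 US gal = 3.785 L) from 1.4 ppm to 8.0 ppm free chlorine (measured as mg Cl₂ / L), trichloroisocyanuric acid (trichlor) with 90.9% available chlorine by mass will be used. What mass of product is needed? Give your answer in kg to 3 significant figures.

(a) Volume: 213,000 US gal × 3.785 L/gal = 806,205 L.
(a) Mass of solution: 94.9 L × 1000 mL/L × 1.12 g/mL = 106,300 g.
(a) Available chlorine delivered: 106,300 g × 0.142 = 15,090 g as Cl₂.
(a) Concentration rise: 15,090 g / 806,205 L = 18.72 mg/L = 18.72 ppm.

(b) Volume: 267,000 US gal × 3.785 L/gal = 1,010,595 L.
(b) Chlorine deficit: 8.0 − 1.4 = 6.6 ppm = 6.6 mg/L as Cl₂.
(b) Cl₂ equivalent needed: 6.6 mg/L × 1,010,595 L = 6,670,000 mg = 6670 g.
(b) Product at 90.9% available chlorine: 6670 / 0.909 = 7338 g.

(a) 18.72 ppm; (b) 7.34 kg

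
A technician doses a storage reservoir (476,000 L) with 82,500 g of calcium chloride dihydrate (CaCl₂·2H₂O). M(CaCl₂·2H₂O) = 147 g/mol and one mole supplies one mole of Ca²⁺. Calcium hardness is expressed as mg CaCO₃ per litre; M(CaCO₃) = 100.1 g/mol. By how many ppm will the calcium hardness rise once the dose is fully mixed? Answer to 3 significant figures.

Moles of Ca²⁺: 82,500 g ÷ 147 g/mol = 561.2 mol.
As CaCO₃: 561.2 mol × 100.1 g/mol = 56,180 g.
Rise: 56,180 g / 476,000 L × 1000 = 118 mg/L.

118 ppm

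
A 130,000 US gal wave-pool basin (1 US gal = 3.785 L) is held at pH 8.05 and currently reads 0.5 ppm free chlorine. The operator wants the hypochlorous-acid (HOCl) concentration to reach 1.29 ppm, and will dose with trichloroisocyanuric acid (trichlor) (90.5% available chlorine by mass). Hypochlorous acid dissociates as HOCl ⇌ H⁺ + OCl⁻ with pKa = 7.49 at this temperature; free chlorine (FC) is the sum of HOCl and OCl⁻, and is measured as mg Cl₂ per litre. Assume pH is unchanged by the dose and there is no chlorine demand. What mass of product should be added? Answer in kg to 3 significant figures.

2.98 kg

Volume: 130,000 US gal × 3.785 L/gal = 492,050 L.
[OCl⁻]/[HOCl] = 10^(pH − pKa) = 10^(8.05 − 7.49) = 3.631; fraction as HOCl = 1/(1 + 3.631) = 0.2159.
Free chlorine required for 1.29 ppm HOCl: 1.29 / 0.2159 = 5.974 ppm.
FC to add: 5.974 − 0.5 = 5.474 mg/L as Cl₂.
Cl₂ equivalent: 5.474 mg/L × 492,050 L = 2693 g.
Product at 90.5% available Cl: 2693 / 0.905 = 2976 g.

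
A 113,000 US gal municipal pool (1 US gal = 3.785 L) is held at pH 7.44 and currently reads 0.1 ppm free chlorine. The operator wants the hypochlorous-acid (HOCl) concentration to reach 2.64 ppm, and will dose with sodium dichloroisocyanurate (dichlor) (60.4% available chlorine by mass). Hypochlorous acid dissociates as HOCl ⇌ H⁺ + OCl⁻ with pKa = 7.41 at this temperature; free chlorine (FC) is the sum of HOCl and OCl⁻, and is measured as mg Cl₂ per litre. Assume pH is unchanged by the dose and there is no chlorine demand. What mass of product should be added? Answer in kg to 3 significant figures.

Volume: 113,000 US gal × 3.785 L/gal = 427,705 L.
[OCl⁻]/[HOCl] = 10^(pH − pKa) = 10^(7.44 − 7.41) = 1.072; fraction as HOCl = 1/(1 + 1.072) = 0.4827.
Free chlorine required for 2.64 ppm HOCl: 2.64 / 0.4827 = 5.469 ppm.
FC to add: 5.469 − 0.1 = 5.369 mg/L as Cl₂.
Cl₂ equivalent: 5.369 mg/L × 427,705 L = 2296 g.
Product at 60.4% available Cl: 2296 / 0.604 = 3802 g.

3.80 kg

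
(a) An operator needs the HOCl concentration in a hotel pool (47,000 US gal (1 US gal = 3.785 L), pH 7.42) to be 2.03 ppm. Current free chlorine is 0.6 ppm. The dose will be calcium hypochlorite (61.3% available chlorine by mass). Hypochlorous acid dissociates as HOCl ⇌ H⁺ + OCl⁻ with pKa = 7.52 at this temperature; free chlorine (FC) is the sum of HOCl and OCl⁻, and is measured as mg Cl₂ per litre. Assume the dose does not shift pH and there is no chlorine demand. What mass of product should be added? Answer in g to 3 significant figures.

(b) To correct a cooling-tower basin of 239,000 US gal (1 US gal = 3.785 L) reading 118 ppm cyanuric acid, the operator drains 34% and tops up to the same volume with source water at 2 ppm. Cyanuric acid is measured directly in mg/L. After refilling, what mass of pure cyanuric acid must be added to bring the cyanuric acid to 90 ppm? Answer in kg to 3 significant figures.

(a) 883 g; (b) 10.3 kg

(a) Volume: 47,000 US gal × 3.785 L/gal = 177,895 L.
(a) [OCl⁻]/[HOCl] = 10^(pH − pKa) = 10^(7.42 − 7.52) = 0.7943; fraction as HOCl = 1/(1 + 0.7943) = 0.5573.
(a) Free chlorine required for 2.03 ppm HOCl: 2.03 / 0.5573 = 3.642 ppm.
(a) FC to add: 3.642 − 0.6 = 3.042 mg/L as Cl₂.
(a) Cl₂ equivalent: 3.042 mg/L × 177,895 L = 541.2 g.
(a) Product at 61.3% available Cl: 541.2 / 0.613 = 882.9 g.

(b) Volume: 239,000 US gal × 3.785 L/gal = 904,615 L.
(b) After draining 34% and refilling: 118 × 0.66 + 2 × 0.34 = 78.56 ppm.
(b) Deficit to target: 90 − 78.56 = 11.44 mg/L.
(b) Mass: 11.44 mg/L × 904,615 L = 10,350 g cyanuric acid.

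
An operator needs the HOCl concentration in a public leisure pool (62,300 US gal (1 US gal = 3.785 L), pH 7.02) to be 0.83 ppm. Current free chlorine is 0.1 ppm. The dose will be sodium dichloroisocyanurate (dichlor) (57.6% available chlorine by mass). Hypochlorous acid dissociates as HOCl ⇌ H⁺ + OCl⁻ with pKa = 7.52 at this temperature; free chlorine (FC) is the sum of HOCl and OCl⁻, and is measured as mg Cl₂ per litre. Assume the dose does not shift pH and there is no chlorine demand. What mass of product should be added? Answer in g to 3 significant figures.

Volume: 62,300 US gal × 3.785 L/gal = 235,806 L.
[OCl⁻]/[HOCl] = 10^(pH − pKa) = 10^(7.02 − 7.52) = 0.3162; fraction as HOCl = 1/(1 + 0.3162) = 0.7597.
Free chlorine required for 0.83 ppm HOCl: 0.83 / 0.7597 = 1.092 ppm.
FC to add: 1.092 − 0.1 = 0.9925 mg/L as Cl₂.
Cl₂ equivalent: 0.9925 mg/L × 235,806 L = 234 g.
Product at 57.6% available Cl: 234 / 0.576 = 406.3 g.

406 g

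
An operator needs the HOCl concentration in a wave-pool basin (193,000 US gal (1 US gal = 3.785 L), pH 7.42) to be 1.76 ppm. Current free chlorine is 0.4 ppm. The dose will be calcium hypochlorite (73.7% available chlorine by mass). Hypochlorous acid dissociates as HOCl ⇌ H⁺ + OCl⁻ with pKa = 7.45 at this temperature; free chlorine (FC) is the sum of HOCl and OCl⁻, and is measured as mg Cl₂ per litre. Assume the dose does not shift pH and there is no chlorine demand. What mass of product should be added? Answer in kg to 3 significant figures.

2.98 kg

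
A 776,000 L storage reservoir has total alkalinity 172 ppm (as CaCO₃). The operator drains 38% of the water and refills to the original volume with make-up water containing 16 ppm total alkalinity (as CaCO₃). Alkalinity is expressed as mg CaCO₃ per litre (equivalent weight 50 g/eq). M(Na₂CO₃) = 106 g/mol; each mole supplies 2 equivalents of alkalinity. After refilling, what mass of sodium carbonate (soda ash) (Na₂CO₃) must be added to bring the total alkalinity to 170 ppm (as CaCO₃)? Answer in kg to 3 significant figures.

After draining 38% and refilling: 172 × 0.62 + 16 × 0.38 = 112.72 ppm.
Deficit to target: 170 − 112.72 = 57.28 mg/L.
As CaCO₃: 57.28 mg/L × 776,000 L = 44,450 g; ÷ 50 g/eq ÷ 2 = 444.5 mol Na₂CO₃.
Mass: 444.5 × 106 = 47,120 g.

47.1 kg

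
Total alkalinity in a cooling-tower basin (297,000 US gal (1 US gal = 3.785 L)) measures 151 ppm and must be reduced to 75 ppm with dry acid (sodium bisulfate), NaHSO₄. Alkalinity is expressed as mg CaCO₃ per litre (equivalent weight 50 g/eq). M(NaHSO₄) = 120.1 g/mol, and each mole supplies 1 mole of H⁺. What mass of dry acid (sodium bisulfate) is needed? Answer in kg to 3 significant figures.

Volume: 297,000 US gal × 3.785 L/gal = 1,124,145 L.
Alkalinity to neutralize: (151 − 75) = 76 mg/L as CaCO₃ × 1,124,145 L = 85,440 g as CaCO₃.
Equivalents of H⁺ required: 85,440 ÷ 50 g/eq = 1709 eq = 1709 mol NaHSO₄.
Mass of NaHSO₄: 1709 × 120.1 = 205,200 g.

205 kg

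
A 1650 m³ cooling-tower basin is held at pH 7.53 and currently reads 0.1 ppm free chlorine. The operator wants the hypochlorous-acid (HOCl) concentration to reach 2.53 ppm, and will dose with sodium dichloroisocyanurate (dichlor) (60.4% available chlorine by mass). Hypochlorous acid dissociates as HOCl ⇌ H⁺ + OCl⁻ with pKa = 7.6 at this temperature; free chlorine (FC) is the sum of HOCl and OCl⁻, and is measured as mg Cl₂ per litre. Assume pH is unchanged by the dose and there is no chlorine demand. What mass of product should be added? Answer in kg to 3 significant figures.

12.5 kg

Volume: 1650 m³ = 1,650,000 L.
[OCl⁻]/[HOCl] = 10^(pH − pKa) = 10^(7.53 − 7.6) = 0.8511; fraction as HOCl = 1/(1 + 0.8511) = 0.5402.
Free chlorine required for 2.53 ppm HOCl: 2.53 / 0.5402 = 4.683 ppm.
FC to add: 4.683 − 0.1 = 4.583 mg/L as Cl₂.
Cl₂ equivalent: 4.583 mg/L × 1,650,000 L = 7563 g.
Product at 60.4% available Cl: 7563 / 0.604 = 12,520 g.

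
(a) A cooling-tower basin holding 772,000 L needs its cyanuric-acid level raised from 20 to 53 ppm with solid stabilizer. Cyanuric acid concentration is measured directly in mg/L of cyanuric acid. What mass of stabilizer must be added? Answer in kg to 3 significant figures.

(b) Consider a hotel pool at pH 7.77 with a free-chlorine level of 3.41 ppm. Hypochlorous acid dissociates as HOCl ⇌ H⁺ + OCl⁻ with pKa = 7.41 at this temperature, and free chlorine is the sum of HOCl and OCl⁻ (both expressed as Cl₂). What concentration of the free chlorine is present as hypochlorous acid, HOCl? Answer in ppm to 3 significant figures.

(a) CYA to add: (53 − 20) = 33 mg/L × 772,000 L = 25,480 g cyanuric acid.

(b) [OCl⁻]/[HOCl] = 10^(pH − pKa) = 10^(7.77 − 7.41) = 10^0.36 = 2.291.
(b) Fraction as HOCl = 1 / (1 + 2.291) = 0.3039.
(b) HOCl = 0.3039 × 3.41 ppm = 1.036 ppm.

(a) 25.5 kg; (b) 1.04 ppm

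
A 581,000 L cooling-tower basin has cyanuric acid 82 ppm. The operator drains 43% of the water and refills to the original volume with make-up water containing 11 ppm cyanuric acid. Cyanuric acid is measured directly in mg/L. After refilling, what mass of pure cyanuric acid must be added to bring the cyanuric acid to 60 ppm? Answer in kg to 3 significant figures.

After draining 43% and refilling: 82 × 0.57 + 11 × 0.43 = 51.47 ppm.
Deficit to target: 60 − 51.47 = 8.53 mg/L.
Mass: 8.53 mg/L × 581,000 L = 4956 g cyanuric acid.

4.96 kg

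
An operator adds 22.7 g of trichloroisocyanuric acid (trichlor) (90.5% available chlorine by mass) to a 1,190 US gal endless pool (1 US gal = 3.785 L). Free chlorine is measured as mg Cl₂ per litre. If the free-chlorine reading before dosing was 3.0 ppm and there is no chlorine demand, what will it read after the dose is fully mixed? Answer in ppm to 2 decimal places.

Volume: 1,190 US gal × 3.785 L/gal = 4,504 L.
Available chlorine delivered: 22.7 g × 0.905 = 20.54 g as Cl₂.
Concentration rise: 20.54 g / 4,504 L = 4.561 mg/L = 4.56 ppm.
Final FC: 3.0 + 4.56 = 7.56 ppm.

7.56 ppm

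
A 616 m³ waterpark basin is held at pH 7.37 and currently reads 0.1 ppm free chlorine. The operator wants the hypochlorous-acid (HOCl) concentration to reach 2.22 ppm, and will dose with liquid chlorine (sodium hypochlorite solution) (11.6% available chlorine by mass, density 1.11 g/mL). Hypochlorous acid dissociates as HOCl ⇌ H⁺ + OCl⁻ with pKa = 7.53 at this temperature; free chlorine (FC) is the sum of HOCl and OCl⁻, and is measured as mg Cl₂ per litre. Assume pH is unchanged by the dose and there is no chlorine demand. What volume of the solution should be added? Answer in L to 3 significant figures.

17.5 L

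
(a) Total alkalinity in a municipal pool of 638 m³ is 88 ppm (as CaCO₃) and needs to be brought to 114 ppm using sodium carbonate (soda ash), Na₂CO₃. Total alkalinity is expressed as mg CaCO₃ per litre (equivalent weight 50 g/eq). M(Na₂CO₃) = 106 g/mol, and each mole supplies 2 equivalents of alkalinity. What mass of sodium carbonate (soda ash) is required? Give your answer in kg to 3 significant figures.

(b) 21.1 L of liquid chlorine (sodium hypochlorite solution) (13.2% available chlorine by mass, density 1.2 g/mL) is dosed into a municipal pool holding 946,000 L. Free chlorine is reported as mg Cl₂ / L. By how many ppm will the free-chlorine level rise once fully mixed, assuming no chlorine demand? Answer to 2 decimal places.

(a) 17.6 kg; (b) 3.53 ppm

(a) Volume: 638 m³ = 638,000 L.
(a) Alkalinity to add: (114 − 88) = 26 mg/L as CaCO₃ × 638,000 L = 16,590 g as CaCO₃.
(a) Equivalents: 16,590 g ÷ 50 g/eq = 331.8 eq.
(a) Each mole of Na₂CO₃ supplies 2 eq, so 331.8 / 2 = 165.9 mol.
(a) Mass: 165.9 mol × 106 g/mol = 17,580 g.

(b) Mass of solution: 21.1 L × 1000 mL/L × 1.2 g/mL = 25,320 g.
(b) Available chlorine delivered: 25,320 g × 0.132 = 3342 g as Cl₂.
(b) Concentration rise: 3342 g / 946,000 L = 3.533 mg/L = 3.53 ppm.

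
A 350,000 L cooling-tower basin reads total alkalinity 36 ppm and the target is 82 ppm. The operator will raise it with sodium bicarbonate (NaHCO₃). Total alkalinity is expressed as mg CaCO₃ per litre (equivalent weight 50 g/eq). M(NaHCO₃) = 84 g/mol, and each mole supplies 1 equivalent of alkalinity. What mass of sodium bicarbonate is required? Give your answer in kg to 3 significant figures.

Alkalinity to add: (82 − 36) = 46 mg/L as CaCO₃ × 350,000 L = 16,100 g as CaCO₃.
Equivalents: 16,100 g ÷ 50 g/eq = 322 eq.
NaHCO₃ supplies 1 eq per mole → 322 mol.
Mass: 322 mol × 84 g/mol = 27,050 g.

27.0 kg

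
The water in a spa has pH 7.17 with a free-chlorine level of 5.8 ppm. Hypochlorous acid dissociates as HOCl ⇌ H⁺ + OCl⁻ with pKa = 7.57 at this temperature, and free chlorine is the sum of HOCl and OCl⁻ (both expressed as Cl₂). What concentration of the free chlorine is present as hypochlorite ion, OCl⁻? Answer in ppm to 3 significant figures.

[OCl⁻]/[HOCl] = 10^(pH − pKa) = 10^(7.17 − 7.57) = 10^-0.40 = 0.3981.
Fraction as HOCl = 1 / (1 + 0.3981) = 0.7153.
OCl⁻ = (1 − 0.7153) × 5.8 ppm = 1.652 ppm.

1.65 ppm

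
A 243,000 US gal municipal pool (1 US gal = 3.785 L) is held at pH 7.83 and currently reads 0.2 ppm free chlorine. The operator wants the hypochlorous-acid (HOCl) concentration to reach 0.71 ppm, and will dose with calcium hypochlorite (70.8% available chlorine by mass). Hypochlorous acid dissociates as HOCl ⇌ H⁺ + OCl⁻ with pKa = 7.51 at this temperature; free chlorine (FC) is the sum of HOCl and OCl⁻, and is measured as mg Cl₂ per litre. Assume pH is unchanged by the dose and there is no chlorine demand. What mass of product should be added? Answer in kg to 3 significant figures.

Volume: 243,000 US gal × 3.785 L/gal = 919,755 L.
[OCl⁻]/[HOCl] = 10^(pH − pKa) = 10^(7.83 − 7.51) = 2.089; fraction as HOCl = 1/(1 + 2.089) = 0.3237.
Free chlorine required for 0.71 ppm HOCl: 0.71 / 0.3237 = 2.193 ppm.
FC to add: 2.193 − 0.2 = 1.993 mg/L as Cl₂.
Cl₂ equivalent: 1.993 mg/L × 919,755 L = 1833 g.
Product at 70.8% available Cl: 1833 / 0.708 = 2590 g.

2.59 kg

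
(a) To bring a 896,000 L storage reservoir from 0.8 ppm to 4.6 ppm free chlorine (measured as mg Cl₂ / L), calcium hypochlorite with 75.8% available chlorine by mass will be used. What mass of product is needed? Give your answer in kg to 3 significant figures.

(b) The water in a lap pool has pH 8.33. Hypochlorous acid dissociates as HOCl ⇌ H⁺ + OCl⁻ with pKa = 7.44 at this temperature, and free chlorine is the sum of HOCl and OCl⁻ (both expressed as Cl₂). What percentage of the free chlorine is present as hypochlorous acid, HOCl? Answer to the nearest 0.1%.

(a) Chlorine deficit: 4.6 − 0.8 = 3.8 ppm = 3.8 mg/L as Cl₂.
(a) Cl₂ equivalent needed: 3.8 mg/L × 896,000 L = 3,405,000 mg = 3405 g.
(a) Product at 75.8% available chlorine: 3405 / 0.758 = 4492 g.

(b) [OCl⁻]/[HOCl] = 10^(pH − pKa) = 10^(8.33 − 7.44) = 10^0.89 = 7.762.
(b) Fraction as HOCl = 1 / (1 + 7.762) = 0.1141.

(a) 4.49 kg; (b) 11.4%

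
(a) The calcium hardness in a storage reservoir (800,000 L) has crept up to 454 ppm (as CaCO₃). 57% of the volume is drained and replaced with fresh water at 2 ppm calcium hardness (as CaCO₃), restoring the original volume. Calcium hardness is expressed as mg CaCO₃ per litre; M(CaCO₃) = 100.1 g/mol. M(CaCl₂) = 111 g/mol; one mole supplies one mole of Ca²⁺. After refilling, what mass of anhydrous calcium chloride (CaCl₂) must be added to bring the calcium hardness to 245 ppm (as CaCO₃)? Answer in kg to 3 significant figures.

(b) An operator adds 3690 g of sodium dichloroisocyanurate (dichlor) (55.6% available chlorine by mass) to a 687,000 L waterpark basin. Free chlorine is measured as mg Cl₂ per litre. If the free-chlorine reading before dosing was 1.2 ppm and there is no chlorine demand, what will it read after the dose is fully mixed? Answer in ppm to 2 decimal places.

(a) 43.1 kg; (b) 4.19 ppm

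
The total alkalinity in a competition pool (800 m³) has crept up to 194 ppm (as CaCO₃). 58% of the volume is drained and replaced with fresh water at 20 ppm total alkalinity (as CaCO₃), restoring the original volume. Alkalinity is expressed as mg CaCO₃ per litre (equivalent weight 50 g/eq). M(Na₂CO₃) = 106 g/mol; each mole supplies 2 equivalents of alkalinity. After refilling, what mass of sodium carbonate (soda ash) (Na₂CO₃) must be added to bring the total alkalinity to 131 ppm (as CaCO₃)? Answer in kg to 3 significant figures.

32.2 kg

Volume: 800 m³ = 800,000 L.
After draining 58% and refilling: 194 × 0.42 + 20 × 0.58 = 93.08 ppm.
Deficit to target: 131 − 93.08 = 37.92 mg/L.
As CaCO₃: 37.92 mg/L × 800,000 L = 30,340 g; ÷ 50 g/eq ÷ 2 = 303.4 mol Na₂CO₃.
Mass: 303.4 × 106 = 32,160 g.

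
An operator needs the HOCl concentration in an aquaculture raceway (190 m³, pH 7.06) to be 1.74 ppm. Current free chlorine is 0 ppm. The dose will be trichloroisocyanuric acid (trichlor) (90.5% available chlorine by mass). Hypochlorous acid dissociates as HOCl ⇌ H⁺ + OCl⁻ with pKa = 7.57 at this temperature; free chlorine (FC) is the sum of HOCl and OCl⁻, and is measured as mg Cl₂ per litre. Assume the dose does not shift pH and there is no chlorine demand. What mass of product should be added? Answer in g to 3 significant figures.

478 g

Volume: 190 m³ = 190,000 L.
[OCl⁻]/[HOCl] = 10^(pH − pKa) = 10^(7.06 − 7.57) = 0.309; fraction as HOCl = 1/(1 + 0.309) = 0.7639.
Free chlorine required for 1.74 ppm HOCl: 1.74 / 0.7639 = 2.278 ppm.
FC to add: 2.278 − 0 = 2.278 mg/L as Cl₂.
Cl₂ equivalent: 2.278 mg/L × 190,000 L = 432.8 g.
Product at 90.5% available Cl: 432.8 / 0.905 = 478.2 g.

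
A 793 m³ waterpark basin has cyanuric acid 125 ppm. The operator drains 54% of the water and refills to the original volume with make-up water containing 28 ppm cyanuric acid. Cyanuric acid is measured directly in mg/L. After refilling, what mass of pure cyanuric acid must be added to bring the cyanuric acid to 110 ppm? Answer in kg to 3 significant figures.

29.6 kg

Volume: 793 m³ = 793,000 L.
After draining 54% and refilling: 125 × 0.46 + 28 × 0.54 = 72.62 ppm.
Deficit to target: 110 − 72.62 = 37.38 mg/L.
Mass: 37.38 mg/L × 793,000 L = 29,640 g cyanuric acid.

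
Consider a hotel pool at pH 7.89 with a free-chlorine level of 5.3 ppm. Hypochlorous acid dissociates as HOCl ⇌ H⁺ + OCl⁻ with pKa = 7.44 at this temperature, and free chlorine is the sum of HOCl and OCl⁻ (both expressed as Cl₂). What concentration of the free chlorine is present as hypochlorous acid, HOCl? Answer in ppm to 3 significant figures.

[OCl⁻]/[HOCl] = 10^(pH − pKa) = 10^(7.89 − 7.44) = 10^0.45 = 2.818.
Fraction as HOCl = 1 / (1 + 2.818) = 0.2619.
HOCl = 0.2619 × 5.3 ppm = 1.388 ppm.

1.39 ppm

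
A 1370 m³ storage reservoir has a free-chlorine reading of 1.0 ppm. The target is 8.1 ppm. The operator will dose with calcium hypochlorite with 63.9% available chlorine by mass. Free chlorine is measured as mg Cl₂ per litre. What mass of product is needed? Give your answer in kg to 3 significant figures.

15.2 kg

Volume: 1370 m³ = 1,370,000 L.
Chlorine deficit: 8.1 − 1.0 = 7.1 ppm = 7.1 mg/L as Cl₂.
Cl₂ equivalent needed: 7.1 mg/L × 1,370,000 L = 9,727,000 mg = 9727 g.
Product at 63.9% available chlorine: 9727 / 0.639 = 15,220 g.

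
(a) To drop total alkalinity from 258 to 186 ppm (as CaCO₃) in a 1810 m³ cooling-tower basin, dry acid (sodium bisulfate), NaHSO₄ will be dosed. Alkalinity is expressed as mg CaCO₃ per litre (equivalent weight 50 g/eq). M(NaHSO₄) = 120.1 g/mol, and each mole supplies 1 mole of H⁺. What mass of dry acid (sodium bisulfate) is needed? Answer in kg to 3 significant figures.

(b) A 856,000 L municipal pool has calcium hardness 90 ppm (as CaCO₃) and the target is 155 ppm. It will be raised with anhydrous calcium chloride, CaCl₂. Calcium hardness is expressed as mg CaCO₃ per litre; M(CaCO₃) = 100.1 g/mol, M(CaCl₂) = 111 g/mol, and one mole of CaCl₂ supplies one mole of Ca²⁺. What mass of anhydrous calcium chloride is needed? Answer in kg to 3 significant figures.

(a) 313 kg; (b) 61.7 kg

(a) Volume: 1810 m³ = 1,810,000 L.
(a) Alkalinity to neutralize: (258 − 186) = 72 mg/L as CaCO₃ × 1,810,000 L = 130,300 g as CaCO₃.
(a) Equivalents of H⁺ required: 130,300 ÷ 50 g/eq = 2606 eq = 2606 mol NaHSO₄.
(a) Mass of NaHSO₄: 2606 × 120.1 = 313,000 g.

(b) Hardness to add: (155 − 90) = 65 mg/L as CaCO₃ × 856,000 L = 55,640 g as CaCO₃.
(b) Moles of Ca²⁺ (1 mol Ca²⁺ ≡ 1 mol CaCO₃): 55,640 / 100.1 g/mol = 555.8 mol.
(b) Mass of CaCl₂: 555.8 × 111 = 61,700 g.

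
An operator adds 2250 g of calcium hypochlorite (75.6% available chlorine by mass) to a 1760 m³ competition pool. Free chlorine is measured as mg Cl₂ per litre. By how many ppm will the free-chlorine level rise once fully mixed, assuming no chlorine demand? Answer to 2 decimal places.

Volume: 1760 m³ = 1,760,000 L.
Available chlorine delivered: 2250 g × 0.756 = 1701 g as Cl₂.
Concentration rise: 1701 g / 1,760,000 L = 0.9665 mg/L = 0.97 ppm.

0.97 ppm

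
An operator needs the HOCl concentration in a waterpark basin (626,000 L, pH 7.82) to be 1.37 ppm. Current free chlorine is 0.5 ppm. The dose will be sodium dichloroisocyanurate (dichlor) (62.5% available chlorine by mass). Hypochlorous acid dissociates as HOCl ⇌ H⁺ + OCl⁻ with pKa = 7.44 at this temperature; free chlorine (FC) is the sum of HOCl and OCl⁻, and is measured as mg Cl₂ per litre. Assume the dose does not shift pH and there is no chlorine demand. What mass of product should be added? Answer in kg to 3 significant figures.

[OCl⁻]/[HOCl] = 10^(pH − pKa) = 10^(7.82 − 7.44) = 2.399; fraction as HOCl = 1/(1 + 2.399) = 0.2942.
Free chlorine required for 1.37 ppm HOCl: 1.37 / 0.2942 = 4.656 ppm.
FC to add: 4.656 − 0.5 = 4.156 mg/L as Cl₂.
Cl₂ equivalent: 4.156 mg/L × 626,000 L = 2602 g.
Product at 62.5% available Cl: 2602 / 0.625 = 4163 g.

4.16 kg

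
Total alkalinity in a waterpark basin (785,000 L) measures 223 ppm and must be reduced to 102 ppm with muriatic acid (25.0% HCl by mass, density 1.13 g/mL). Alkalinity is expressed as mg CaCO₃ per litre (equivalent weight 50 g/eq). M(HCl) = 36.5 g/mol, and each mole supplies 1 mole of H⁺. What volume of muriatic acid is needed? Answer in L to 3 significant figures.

245 L

Alkalinity to neutralize: (223 − 102) = 121 mg/L as CaCO₃ × 785,000 L = 94,980 g as CaCO₃.
Equivalents of H⁺ required: 94,980 ÷ 50 g/eq = 1900 eq = 1900 mol HCl.
Mass of HCl: 1900 × 36.5 = 69,340 g.
Mass of 25.0% solution: 69,340 / 0.25 = 277,400 g.
Volume: 277,400 g ÷ 1.13 g/mL = 245,400 mL.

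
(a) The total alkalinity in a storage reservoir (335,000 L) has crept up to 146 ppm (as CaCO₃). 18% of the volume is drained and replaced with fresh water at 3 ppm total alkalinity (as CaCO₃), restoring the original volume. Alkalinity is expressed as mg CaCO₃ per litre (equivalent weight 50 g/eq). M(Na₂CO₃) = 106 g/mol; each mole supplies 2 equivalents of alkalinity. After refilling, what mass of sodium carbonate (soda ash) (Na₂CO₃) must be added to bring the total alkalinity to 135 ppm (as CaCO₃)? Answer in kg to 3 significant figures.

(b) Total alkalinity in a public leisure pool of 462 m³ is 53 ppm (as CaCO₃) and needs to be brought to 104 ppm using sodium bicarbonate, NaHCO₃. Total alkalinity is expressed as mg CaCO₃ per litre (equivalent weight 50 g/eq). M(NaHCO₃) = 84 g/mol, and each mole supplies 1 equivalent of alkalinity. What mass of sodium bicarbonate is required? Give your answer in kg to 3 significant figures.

(a) 5.23 kg; (b) 39.6 kg

(a) After draining 18% and refilling: 146 × 0.82 + 3 × 0.18 = 120.26 ppm.
(a) Deficit to target: 135 − 120.26 = 14.74 mg/L.
(a) As CaCO₃: 14.74 mg/L × 335,000 L = 4938 g; ÷ 50 g/eq ÷ 2 = 49.38 mol Na₂CO₃.
(a) Mass: 49.38 × 106 = 5234 g.

(b) Volume: 462 m³ = 462,000 L.
(b) Alkalinity to add: (104 − 53) = 51 mg/L as CaCO₃ × 462,000 L = 23,560 g as CaCO₃.
(b) Equivalents: 23,560 g ÷ 50 g/eq = 471.2 eq.
(b) NaHCO₃ supplies 1 eq per mole → 471.2 mol.
(b) Mass: 471.2 mol × 84 g/mol = 39,580 g.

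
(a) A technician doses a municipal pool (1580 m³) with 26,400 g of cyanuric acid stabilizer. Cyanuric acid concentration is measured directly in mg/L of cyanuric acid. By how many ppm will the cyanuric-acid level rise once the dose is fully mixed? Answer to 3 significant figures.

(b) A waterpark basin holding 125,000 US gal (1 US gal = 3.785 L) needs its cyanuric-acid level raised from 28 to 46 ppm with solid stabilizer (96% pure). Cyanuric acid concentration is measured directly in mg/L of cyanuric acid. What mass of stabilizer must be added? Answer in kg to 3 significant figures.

(a) 16.7 ppm; (b) 8.87 kg

(a) Volume: 1580 m³ = 1,580,000 L.
(a) Rise: 26,400 g / 1,580,000 L × 1000 = 16.71 mg/L.

(b) Volume: 125,000 US gal × 3.785 L/gal = 473,125 L.
(b) CYA to add: (46 − 28) = 18 mg/L × 473,125 L = 8516 g cyanuric acid.
(b) At 96% purity: 8516 / 0.96 = 8871 g product.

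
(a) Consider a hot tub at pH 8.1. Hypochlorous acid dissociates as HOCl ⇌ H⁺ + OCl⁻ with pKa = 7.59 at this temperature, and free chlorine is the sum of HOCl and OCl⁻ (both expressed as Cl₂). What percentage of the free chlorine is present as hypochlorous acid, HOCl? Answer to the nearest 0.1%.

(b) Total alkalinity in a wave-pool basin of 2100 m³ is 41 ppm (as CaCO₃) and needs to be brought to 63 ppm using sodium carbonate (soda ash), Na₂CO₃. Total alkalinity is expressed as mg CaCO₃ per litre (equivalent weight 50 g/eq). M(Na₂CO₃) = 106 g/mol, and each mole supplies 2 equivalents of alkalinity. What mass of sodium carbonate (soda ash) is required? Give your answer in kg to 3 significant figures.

(a) 23.6%; (b) 49.0 kg

(a) [OCl⁻]/[HOCl] = 10^(pH − pKa) = 10^(8.1 − 7.59) = 10^0.51 = 3.236.
(a) Fraction as HOCl = 1 / (1 + 3.236) = 0.2361.

(b) Volume: 2100 m³ = 2,100,000 L.
(b) Alkalinity to add: (63 − 41) = 22 mg/L as CaCO₃ × 2,100,000 L = 46,200 g as CaCO₃.
(b) Equivalents: 46,200 g ÷ 50 g/eq = 924 eq.
(b) Each mole of Na₂CO₃ supplies 2 eq, so 924 / 2 = 462 mol.
(b) Mass: 462 mol × 106 g/mol = 48,970 g.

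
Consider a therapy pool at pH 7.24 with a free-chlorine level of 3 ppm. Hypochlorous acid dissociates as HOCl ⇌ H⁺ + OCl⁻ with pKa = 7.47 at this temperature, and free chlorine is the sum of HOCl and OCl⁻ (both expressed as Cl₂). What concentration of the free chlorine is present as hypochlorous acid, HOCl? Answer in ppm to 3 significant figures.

1.89 ppm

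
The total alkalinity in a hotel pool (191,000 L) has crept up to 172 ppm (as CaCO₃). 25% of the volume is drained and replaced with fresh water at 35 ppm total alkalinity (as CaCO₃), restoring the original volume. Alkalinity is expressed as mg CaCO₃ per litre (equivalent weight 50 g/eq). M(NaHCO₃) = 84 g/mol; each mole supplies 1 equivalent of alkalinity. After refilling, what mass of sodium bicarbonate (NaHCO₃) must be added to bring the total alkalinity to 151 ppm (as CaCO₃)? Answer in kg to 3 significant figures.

4.25 kg

After draining 25% and refilling: 172 × 0.75 + 35 × 0.25 = 137.75 ppm.
Deficit to target: 151 − 137.75 = 13.25 mg/L.
As CaCO₃: 13.25 mg/L × 191,000 L = 2531 g; ÷ 50 g/eq ÷ 1 = 50.62 mol NaHCO₃.
Mass: 50.62 × 84 = 4252 g.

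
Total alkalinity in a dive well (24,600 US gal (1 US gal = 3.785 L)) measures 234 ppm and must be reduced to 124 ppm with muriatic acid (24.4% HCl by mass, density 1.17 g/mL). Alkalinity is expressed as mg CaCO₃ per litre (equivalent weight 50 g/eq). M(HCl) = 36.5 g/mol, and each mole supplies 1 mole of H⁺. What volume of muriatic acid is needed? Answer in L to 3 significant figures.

26.2 L

Volume: 24,600 US gal × 3.785 L/gal = 93,111 L.
Alkalinity to neutralize: (234 − 124) = 110 mg/L as CaCO₃ × 93,111 L = 10,240 g as CaCO₃.
Equivalents of H⁺ required: 10,240 ÷ 50 g/eq = 204.8 eq = 204.8 mol HCl.
Mass of HCl: 204.8 × 36.5 = 7477 g.
Mass of 24.4% solution: 7477 / 0.244 = 30,640 g.
Volume: 30,640 g ÷ 1.17 g/mL = 26,190 mL.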